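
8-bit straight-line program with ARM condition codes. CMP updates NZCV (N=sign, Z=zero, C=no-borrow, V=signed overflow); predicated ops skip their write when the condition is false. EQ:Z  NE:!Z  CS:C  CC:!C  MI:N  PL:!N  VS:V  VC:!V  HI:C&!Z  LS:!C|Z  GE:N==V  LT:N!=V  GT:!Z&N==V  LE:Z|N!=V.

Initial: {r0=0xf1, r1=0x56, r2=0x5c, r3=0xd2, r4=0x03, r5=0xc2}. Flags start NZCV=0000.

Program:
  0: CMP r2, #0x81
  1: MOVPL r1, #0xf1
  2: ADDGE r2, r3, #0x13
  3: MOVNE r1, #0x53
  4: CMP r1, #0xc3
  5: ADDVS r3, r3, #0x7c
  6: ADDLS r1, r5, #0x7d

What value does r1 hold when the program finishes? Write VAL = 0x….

[0] flags=1001 → (cmp)
[1] flags=1001 PL?F → skip
[2] flags=1001 GE?T → r2=0xe5
[3] flags=1001 NE?T → r1=0x53
[4] flags=1001 → (cmp)
[5] flags=1001 VS?T → r3=0x4e
[6] flags=1001 LS?T → r1=0x3f

VAL = 0x3f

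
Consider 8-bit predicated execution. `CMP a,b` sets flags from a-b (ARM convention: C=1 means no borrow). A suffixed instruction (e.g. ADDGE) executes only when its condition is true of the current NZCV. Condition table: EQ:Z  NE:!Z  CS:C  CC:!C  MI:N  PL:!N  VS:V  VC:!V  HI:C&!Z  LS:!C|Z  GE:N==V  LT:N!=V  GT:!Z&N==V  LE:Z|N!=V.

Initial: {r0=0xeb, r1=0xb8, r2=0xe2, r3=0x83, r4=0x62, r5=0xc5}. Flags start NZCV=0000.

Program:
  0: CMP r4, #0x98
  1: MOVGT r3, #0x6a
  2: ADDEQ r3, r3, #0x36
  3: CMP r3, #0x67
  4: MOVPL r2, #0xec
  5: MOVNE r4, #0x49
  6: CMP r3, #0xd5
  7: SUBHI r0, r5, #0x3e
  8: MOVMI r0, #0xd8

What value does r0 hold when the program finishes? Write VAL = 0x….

VAL = 0xd8

0: ✓ CMP  NZCV=1001
1: ✓ MOVGT  r3←0x6a
2: · ADDEQ
3: ✓ CMP  NZCV=0010
4: ✓ MOVPL  r2←0xec
5: ✓ MOVNE  r4←0x49
6: ✓ CMP  NZCV=1001
7: · SUBHI
8: ✓ MOVMI  r0←0xd8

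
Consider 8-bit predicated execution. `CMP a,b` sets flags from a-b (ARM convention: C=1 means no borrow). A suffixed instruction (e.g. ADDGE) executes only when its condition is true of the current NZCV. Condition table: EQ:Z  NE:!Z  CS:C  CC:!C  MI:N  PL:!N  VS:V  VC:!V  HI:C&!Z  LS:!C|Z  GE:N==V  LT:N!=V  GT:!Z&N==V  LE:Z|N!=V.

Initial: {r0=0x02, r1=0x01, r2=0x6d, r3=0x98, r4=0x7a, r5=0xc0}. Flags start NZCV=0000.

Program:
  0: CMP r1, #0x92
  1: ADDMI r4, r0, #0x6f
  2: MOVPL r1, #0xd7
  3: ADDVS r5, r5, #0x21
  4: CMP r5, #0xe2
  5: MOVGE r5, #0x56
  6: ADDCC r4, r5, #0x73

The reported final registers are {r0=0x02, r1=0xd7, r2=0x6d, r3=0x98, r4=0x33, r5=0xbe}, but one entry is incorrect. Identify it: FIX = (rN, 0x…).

0: ✓ CMP  NZCV=0000
1: · ADDMI
2: ✓ MOVPL  r1←0xd7
3: · ADDVS
4: ✓ CMP  NZCV=1000
5: · MOVGE
6: ✓ ADDCC  r4←0x33

FIX = (r5, 0xc0)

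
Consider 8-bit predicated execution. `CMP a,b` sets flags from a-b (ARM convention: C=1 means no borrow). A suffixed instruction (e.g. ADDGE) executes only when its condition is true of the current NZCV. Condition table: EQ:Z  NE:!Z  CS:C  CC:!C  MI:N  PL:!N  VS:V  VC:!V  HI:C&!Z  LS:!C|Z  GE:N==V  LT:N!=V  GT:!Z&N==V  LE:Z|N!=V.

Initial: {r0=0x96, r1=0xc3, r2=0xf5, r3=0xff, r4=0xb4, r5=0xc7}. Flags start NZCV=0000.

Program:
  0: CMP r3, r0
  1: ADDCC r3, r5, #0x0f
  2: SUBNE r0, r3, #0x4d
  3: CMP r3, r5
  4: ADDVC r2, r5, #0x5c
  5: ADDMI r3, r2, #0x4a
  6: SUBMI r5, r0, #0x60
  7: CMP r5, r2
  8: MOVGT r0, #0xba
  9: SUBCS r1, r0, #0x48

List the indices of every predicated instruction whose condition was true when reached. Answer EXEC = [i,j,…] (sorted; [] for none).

0: ✓ CMP  NZCV=0010
1: · ADDCC
2: ✓ SUBNE  r0←0xb2
3: ✓ CMP  NZCV=0010
4: ✓ ADDVC  r2←0x23
5: · ADDMI
6: · SUBMI
7: ✓ CMP  NZCV=1010
8: · MOVGT
9: ✓ SUBCS  r1←0x6a

EXEC = [2,4,9]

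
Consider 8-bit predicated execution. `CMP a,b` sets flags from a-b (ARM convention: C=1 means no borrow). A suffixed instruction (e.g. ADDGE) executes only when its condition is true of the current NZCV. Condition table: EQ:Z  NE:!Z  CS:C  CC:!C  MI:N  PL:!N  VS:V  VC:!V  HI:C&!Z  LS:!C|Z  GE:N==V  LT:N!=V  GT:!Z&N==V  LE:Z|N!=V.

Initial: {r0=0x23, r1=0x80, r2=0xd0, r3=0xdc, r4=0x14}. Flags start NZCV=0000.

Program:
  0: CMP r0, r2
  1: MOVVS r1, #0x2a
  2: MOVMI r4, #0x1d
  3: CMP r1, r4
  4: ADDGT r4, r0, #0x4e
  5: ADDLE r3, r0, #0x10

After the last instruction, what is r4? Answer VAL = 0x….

VAL = 0x14

[0] flags=0000 → (cmp)
[1] flags=0000 VS?F → skip
[2] flags=0000 MI?F → skip
[3] flags=0011 → (cmp)
[4] flags=0011 GT?F → skip
[5] flags=0011 LE?T → r3=0x33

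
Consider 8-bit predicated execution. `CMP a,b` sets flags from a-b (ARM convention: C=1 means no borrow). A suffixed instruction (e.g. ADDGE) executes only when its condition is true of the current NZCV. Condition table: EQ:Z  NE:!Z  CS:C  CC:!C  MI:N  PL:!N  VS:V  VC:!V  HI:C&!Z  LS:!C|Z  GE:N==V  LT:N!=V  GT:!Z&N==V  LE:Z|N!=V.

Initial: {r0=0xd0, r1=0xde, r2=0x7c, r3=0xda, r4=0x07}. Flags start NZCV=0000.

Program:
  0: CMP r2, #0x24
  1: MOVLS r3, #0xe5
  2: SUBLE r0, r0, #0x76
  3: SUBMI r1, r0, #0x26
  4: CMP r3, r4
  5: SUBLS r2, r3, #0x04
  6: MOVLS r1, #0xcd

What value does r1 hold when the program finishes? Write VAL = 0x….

[0] flags=0010 → (cmp)
[1] flags=0010 LS?F → skip
[2] flags=0010 LE?F → skip
[3] flags=0010 MI?F → skip
[4] flags=1010 → (cmp)
[5] flags=1010 LS?F → skip
[6] flags=1010 LS?F → skip

VAL = 0xde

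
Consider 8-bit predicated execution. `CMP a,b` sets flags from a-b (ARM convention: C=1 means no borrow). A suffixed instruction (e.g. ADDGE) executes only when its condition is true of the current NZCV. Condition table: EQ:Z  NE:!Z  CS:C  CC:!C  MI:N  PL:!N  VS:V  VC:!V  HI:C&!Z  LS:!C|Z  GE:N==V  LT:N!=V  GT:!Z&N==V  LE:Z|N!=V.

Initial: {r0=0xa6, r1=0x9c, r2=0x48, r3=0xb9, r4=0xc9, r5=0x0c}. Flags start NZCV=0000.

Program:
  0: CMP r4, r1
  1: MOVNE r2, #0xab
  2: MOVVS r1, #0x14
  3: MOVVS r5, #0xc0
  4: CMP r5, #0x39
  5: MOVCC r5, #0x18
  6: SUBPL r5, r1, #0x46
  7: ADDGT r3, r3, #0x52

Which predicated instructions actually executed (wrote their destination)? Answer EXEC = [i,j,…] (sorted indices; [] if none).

0: ✓ CMP  NZCV=0010
1: ✓ MOVNE  r2←0xab
2: · MOVVS
3: · MOVVS
4: ✓ CMP  NZCV=1000
5: ✓ MOVCC  r5←0x18
6: · SUBPL
7: · ADDGT

EXEC = [1,5]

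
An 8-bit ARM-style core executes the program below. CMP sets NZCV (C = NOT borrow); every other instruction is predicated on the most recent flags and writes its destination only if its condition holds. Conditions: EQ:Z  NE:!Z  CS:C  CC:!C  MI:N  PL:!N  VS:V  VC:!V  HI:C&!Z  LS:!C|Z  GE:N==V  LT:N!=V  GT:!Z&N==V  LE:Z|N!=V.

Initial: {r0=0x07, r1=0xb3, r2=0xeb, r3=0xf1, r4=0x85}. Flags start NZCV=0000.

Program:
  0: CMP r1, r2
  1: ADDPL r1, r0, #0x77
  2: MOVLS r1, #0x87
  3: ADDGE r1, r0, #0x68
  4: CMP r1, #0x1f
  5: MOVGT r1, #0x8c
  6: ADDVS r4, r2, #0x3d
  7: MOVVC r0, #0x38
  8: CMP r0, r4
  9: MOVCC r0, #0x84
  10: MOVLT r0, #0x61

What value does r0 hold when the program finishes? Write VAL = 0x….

0: ✓ CMP  NZCV=1000
1: · ADDPL
2: ✓ MOVLS  r1←0x87
3: · ADDGE
4: ✓ CMP  NZCV=0011
5: · MOVGT
6: ✓ ADDVS  r4←0x28
7: · MOVVC
8: ✓ CMP  NZCV=1000
9: ✓ MOVCC  r0←0x84
10: ✓ MOVLT  r0←0x61

VAL = 0x61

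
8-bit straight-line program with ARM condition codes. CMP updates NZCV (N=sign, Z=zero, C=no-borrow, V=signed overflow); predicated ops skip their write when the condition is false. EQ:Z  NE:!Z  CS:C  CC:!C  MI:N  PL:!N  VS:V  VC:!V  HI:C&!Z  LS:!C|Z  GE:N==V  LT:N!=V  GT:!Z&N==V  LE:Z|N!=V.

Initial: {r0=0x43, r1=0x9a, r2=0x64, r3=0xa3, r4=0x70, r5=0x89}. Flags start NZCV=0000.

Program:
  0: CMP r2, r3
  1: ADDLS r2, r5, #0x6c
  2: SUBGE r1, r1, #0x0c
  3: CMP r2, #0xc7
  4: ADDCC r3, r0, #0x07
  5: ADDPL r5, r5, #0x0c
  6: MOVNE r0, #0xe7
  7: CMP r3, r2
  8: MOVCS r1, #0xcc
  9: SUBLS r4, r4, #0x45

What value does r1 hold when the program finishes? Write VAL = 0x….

[0] flags=1001 → (cmp)
[1] flags=1001 LS?T → r2=0xf5
[2] flags=1001 GE?T → r1=0x8e
[3] flags=0010 → (cmp)
[4] flags=0010 CC?F → skip
[5] flags=0010 PL?T → r5=0x95
[6] flags=0010 NE?T → r0=0xe7
[7] flags=1000 → (cmp)
[8] flags=1000 CS?F → skip
[9] flags=1000 LS?T → r4=0x2b

VAL = 0x8e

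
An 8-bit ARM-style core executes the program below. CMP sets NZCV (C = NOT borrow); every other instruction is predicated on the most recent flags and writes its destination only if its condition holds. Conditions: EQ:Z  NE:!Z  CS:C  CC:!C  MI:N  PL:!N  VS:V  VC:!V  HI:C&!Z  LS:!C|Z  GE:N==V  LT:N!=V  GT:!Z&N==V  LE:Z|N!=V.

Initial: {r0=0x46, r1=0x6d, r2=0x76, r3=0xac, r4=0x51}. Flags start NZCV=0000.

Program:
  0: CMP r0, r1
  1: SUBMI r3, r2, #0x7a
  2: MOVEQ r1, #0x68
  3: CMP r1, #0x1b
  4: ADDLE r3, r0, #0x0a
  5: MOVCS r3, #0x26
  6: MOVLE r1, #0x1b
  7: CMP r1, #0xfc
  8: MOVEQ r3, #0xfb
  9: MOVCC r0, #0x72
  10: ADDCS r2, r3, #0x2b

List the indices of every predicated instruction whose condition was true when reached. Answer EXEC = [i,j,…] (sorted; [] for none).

EXEC = [1,5,9]

0: ✓ CMP  NZCV=1000
1: ✓ SUBMI  r3←0xfc
2: · MOVEQ
3: ✓ CMP  NZCV=0010
4: · ADDLE
5: ✓ MOVCS  r3←0x26
6: · MOVLE
7: ✓ CMP  NZCV=0000
8: · MOVEQ
9: ✓ MOVCC  r0←0x72
10: · ADDCS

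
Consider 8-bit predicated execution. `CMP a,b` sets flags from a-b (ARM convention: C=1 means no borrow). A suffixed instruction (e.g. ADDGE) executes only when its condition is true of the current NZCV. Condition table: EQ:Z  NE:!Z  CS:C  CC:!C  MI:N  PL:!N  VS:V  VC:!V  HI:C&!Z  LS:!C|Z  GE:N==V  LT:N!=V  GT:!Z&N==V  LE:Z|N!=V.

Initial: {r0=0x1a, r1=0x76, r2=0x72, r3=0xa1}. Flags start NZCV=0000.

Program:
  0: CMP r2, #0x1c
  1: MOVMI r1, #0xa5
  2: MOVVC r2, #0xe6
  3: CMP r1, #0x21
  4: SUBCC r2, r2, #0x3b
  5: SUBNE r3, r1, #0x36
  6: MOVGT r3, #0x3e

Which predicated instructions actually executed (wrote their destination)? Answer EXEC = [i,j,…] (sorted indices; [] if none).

0: ✓ CMP  NZCV=0010
1: · MOVMI
2: ✓ MOVVC  r2←0xe6
3: ✓ CMP  NZCV=0010
4: · SUBCC
5: ✓ SUBNE  r3←0x40
6: ✓ MOVGT  r3←0x3e

EXEC = [2,5,6]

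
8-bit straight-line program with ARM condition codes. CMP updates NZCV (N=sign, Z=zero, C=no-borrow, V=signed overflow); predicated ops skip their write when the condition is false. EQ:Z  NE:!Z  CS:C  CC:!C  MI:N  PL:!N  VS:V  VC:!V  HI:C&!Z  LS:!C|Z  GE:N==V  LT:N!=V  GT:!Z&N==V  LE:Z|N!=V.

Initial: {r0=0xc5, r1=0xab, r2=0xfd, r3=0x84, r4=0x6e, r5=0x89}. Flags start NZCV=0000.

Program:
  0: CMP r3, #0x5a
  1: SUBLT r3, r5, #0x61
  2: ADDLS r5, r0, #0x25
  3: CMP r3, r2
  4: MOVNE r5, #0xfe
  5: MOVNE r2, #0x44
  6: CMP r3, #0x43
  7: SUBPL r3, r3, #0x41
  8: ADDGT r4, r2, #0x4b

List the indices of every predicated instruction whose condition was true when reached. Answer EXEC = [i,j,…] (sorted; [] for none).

EXEC = [1,4,5]

[0] flags=0011 → (cmp)
[1] flags=0011 LT?T → r3=0x28
[2] flags=0011 LS?F → skip
[3] flags=0000 → (cmp)
[4] flags=0000 NE?T → r5=0xfe
[5] flags=0000 NE?T → r2=0x44
[6] flags=1000 → (cmp)
[7] flags=1000 PL?F → skip
[8] flags=1000 GT?F → skip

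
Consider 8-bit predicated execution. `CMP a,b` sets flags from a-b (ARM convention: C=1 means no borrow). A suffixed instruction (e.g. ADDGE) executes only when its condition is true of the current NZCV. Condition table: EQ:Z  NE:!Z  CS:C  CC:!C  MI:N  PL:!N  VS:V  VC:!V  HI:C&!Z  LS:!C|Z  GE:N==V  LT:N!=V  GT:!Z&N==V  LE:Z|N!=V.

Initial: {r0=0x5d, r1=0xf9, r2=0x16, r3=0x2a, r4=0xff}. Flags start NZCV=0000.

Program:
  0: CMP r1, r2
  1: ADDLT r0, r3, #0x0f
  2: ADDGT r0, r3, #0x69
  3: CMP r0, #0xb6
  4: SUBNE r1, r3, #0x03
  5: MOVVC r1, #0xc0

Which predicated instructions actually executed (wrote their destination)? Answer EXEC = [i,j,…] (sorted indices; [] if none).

0: ✓ CMP  NZCV=1010
1: ✓ ADDLT  r0←0x39
2: · ADDGT
3: ✓ CMP  NZCV=1001
4: ✓ SUBNE  r1←0x27
5: · MOVVC

EXEC = [1,4]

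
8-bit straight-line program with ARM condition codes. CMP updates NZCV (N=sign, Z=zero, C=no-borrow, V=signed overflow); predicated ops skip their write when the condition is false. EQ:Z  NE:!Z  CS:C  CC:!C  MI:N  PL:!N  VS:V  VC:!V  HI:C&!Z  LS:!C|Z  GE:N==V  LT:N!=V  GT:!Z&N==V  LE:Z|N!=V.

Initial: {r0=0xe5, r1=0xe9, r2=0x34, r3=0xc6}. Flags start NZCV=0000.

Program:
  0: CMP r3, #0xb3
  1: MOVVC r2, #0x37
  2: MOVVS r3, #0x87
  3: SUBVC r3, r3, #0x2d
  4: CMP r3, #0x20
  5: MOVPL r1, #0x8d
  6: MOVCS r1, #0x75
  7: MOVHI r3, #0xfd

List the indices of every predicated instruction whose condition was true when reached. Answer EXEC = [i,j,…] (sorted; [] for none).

EXEC = [1,3,5,6,7]

[0] flags=0010 → (cmp)
[1] flags=0010 VC?T → r2=0x37
[2] flags=0010 VS?F → skip
[3] flags=0010 VC?T → r3=0x99
[4] flags=0011 → (cmp)
[5] flags=0011 PL?T → r1=0x8d
[6] flags=0011 CS?T → r1=0x75
[7] flags=0011 HI?T → r3=0xfd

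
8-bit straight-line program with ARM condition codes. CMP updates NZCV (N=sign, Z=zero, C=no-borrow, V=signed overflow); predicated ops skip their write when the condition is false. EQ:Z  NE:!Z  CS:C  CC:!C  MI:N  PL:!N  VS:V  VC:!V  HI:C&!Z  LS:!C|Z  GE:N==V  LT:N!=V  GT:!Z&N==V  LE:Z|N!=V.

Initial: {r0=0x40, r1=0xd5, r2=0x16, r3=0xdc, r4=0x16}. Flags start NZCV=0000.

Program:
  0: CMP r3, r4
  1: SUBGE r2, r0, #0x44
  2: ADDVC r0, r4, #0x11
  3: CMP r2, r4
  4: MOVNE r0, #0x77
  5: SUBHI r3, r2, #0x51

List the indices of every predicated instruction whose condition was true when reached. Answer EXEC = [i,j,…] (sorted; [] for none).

0: ✓ CMP  NZCV=1010
1: · SUBGE
2: ✓ ADDVC  r0←0x27
3: ✓ CMP  NZCV=0110
4: · MOVNE
5: · SUBHI

EXEC = [2]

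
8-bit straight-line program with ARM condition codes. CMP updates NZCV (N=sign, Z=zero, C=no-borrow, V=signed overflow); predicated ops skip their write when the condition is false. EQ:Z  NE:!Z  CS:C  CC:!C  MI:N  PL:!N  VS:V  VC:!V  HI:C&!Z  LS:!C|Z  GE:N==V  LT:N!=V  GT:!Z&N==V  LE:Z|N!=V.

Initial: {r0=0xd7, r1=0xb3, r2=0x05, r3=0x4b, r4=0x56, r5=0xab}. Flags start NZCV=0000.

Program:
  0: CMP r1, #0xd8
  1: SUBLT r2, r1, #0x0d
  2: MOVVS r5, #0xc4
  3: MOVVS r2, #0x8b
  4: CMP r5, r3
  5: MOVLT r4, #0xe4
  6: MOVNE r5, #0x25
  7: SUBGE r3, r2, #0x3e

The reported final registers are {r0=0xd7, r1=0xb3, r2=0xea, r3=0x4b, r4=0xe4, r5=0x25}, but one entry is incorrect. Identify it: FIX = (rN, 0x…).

FIX = (r2, 0xa6)

0: ✓ CMP  NZCV=1000
1: ✓ SUBLT  r2←0xa6
2: · MOVVS
3: · MOVVS
4: ✓ CMP  NZCV=0011
5: ✓ MOVLT  r4←0xe4
6: ✓ MOVNE  r5←0x25
7: · SUBGE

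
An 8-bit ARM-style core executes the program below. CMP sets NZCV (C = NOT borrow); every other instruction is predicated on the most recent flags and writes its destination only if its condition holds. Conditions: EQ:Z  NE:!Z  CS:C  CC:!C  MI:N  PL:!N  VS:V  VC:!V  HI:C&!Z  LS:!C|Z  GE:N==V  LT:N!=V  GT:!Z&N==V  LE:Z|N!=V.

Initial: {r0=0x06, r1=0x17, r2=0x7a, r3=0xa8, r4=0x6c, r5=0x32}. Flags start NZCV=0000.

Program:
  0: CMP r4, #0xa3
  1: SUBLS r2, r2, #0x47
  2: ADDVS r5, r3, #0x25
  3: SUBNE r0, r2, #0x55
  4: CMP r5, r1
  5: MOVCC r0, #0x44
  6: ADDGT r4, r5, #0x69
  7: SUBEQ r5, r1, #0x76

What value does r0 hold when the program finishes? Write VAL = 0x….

VAL = 0xde

[0] flags=1001 → (cmp)
[1] flags=1001 LS?T → r2=0x33
[2] flags=1001 VS?T → r5=0xcd
[3] flags=1001 NE?T → r0=0xde
[4] flags=1010 → (cmp)
[5] flags=1010 CC?F → skip
[6] flags=1010 GT?F → skip
[7] flags=1010 EQ?F → skip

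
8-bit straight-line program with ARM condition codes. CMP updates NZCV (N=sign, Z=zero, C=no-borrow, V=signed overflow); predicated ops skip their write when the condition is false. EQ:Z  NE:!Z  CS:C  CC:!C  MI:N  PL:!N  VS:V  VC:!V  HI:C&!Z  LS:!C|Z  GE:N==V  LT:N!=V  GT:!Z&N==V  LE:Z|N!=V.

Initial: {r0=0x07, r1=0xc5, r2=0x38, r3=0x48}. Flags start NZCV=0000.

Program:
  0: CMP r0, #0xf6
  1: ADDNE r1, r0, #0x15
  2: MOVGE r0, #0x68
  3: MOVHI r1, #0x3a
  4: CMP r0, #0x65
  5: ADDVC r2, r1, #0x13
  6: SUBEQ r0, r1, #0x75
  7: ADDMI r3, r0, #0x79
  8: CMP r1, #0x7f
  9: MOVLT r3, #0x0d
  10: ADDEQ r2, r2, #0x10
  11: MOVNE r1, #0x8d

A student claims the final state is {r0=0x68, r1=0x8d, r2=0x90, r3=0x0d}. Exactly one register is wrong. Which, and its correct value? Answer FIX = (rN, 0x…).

0: ✓ CMP  NZCV=0000
1: ✓ ADDNE  r1←0x1c
2: ✓ MOVGE  r0←0x68
3: · MOVHI
4: ✓ CMP  NZCV=0010
5: ✓ ADDVC  r2←0x2f
6: · SUBEQ
7: · ADDMI
8: ✓ CMP  NZCV=1000
9: ✓ MOVLT  r3←0x0d
10: · ADDEQ
11: ✓ MOVNE  r1←0x8d

FIX = (r2, 0x2f)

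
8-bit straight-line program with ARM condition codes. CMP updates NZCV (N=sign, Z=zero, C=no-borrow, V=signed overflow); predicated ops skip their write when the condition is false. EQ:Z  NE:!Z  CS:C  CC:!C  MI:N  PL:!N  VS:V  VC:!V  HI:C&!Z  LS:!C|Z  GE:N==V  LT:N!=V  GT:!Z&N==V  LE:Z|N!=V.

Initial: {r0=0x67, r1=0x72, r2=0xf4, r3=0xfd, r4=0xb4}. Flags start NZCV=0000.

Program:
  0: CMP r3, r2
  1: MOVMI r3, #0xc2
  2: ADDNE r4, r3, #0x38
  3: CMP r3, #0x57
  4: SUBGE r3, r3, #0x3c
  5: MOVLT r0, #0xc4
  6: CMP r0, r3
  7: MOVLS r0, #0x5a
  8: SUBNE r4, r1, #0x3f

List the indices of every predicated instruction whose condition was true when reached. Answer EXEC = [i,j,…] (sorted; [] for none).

0: ✓ CMP  NZCV=0010
1: · MOVMI
2: ✓ ADDNE  r4←0x35
3: ✓ CMP  NZCV=1010
4: · SUBGE
5: ✓ MOVLT  r0←0xc4
6: ✓ CMP  NZCV=1000
7: ✓ MOVLS  r0←0x5a
8: ✓ SUBNE  r4←0x33

EXEC = [2,5,7,8]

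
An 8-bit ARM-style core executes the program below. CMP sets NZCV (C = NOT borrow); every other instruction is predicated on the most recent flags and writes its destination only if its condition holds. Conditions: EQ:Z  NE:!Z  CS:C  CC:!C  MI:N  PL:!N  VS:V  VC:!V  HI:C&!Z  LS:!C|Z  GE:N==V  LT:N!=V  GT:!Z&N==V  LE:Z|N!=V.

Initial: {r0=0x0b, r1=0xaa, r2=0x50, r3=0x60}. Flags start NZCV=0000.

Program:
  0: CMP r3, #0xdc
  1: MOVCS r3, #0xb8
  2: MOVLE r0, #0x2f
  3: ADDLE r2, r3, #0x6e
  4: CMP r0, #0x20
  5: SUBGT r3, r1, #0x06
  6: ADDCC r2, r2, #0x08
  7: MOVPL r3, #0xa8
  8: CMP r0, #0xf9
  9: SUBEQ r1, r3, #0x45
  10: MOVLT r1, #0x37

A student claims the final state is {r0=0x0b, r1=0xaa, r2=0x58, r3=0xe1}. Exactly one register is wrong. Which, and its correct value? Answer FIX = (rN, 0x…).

0: ✓ CMP  NZCV=1001
1: · MOVCS
2: · MOVLE
3: · ADDLE
4: ✓ CMP  NZCV=1000
5: · SUBGT
6: ✓ ADDCC  r2←0x58
7: · MOVPL
8: ✓ CMP  NZCV=0000
9: · SUBEQ
10: · MOVLT

FIX = (r3, 0x60)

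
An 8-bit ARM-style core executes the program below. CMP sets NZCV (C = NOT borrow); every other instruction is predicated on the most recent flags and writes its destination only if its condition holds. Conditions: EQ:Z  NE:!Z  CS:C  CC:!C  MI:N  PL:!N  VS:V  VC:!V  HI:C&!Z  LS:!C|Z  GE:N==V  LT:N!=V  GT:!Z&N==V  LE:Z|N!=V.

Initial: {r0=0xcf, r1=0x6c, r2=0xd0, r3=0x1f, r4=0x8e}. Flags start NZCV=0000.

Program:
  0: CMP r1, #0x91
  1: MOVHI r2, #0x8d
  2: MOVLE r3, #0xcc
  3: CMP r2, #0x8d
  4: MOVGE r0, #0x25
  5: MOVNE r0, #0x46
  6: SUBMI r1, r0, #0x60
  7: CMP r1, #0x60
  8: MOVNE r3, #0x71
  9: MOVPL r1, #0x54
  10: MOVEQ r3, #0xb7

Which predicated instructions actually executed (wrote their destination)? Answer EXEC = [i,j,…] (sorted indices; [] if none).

[0] flags=1001 → (cmp)
[1] flags=1001 HI?F → skip
[2] flags=1001 LE?F → skip
[3] flags=0010 → (cmp)
[4] flags=0010 GE?T → r0=0x25
[5] flags=0010 NE?T → r0=0x46
[6] flags=0010 MI?F → skip
[7] flags=0010 → (cmp)
[8] flags=0010 NE?T → r3=0x71
[9] flags=0010 PL?T → r1=0x54
[10] flags=0010 EQ?F → skip

EXEC = [4,5,8,9]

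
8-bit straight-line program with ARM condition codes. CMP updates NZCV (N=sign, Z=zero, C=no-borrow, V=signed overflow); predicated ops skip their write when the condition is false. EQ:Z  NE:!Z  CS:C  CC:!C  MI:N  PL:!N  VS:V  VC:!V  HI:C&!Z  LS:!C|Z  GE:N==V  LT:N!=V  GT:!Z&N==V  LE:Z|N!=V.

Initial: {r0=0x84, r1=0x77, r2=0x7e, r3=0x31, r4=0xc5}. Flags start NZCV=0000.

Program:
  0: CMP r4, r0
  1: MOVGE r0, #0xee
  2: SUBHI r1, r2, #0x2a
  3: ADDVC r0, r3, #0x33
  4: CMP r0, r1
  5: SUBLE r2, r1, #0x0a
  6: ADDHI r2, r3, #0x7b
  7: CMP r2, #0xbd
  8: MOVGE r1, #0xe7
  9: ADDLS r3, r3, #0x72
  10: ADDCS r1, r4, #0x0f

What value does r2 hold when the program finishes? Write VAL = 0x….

VAL = 0xac

[0] flags=0010 → (cmp)
[1] flags=0010 GE?T → r0=0xee
[2] flags=0010 HI?T → r1=0x54
[3] flags=0010 VC?T → r0=0x64
[4] flags=0010 → (cmp)
[5] flags=0010 LE?F → skip
[6] flags=0010 HI?T → r2=0xac
[7] flags=1000 → (cmp)
[8] flags=1000 GE?F → skip
[9] flags=1000 LS?T → r3=0xa3
[10] flags=1000 CS?F → skip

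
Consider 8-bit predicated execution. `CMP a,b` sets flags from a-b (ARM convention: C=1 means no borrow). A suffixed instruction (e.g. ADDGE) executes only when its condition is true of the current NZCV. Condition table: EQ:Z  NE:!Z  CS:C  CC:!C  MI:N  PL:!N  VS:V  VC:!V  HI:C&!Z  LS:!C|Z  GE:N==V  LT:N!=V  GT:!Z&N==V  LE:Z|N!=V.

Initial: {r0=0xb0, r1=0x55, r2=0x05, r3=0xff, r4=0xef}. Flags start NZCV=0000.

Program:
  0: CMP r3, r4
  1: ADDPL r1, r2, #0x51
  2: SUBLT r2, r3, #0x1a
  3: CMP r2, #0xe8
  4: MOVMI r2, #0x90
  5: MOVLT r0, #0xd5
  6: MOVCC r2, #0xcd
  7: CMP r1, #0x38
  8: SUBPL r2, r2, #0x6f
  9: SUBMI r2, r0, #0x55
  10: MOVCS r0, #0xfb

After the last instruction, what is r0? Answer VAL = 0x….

0: ✓ CMP  NZCV=0010
1: ✓ ADDPL  r1←0x56
2: · SUBLT
3: ✓ CMP  NZCV=0000
4: · MOVMI
5: · MOVLT
6: ✓ MOVCC  r2←0xcd
7: ✓ CMP  NZCV=0010
8: ✓ SUBPL  r2←0x5e
9: · SUBMI
10: ✓ MOVCS  r0←0xfb

VAL = 0xfb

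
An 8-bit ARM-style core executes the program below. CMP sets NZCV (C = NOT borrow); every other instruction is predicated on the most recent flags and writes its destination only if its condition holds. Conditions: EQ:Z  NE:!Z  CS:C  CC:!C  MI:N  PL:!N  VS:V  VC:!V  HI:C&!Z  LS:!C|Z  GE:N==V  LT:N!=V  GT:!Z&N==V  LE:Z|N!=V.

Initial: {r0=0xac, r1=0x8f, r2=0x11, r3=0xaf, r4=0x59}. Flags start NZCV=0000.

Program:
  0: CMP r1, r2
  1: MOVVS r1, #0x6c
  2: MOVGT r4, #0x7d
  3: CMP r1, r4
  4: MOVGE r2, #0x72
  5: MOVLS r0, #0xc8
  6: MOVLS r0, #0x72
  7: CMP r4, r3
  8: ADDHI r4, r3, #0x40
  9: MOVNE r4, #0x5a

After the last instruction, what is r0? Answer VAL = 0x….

0: ✓ CMP  NZCV=0011
1: ✓ MOVVS  r1←0x6c
2: · MOVGT
3: ✓ CMP  NZCV=0010
4: ✓ MOVGE  r2←0x72
5: · MOVLS
6: · MOVLS
7: ✓ CMP  NZCV=1001
8: · ADDHI
9: ✓ MOVNE  r4←0x5a

VAL = 0xac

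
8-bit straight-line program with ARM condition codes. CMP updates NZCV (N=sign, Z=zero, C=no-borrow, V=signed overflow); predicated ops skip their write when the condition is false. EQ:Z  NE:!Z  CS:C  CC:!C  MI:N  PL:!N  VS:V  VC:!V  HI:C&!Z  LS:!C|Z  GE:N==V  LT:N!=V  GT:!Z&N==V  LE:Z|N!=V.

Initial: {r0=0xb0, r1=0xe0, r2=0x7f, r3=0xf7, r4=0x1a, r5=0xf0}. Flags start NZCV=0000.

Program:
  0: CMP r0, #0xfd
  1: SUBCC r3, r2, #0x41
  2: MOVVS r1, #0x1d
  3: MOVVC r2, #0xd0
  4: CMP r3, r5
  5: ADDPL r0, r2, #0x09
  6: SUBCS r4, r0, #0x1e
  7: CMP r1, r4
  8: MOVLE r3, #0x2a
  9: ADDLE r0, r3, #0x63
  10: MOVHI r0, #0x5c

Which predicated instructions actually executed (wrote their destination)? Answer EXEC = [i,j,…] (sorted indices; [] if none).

EXEC = [1,3,5,8,9,10]

[0] flags=1000 → (cmp)
[1] flags=1000 CC?T → r3=0x3e
[2] flags=1000 VS?F → skip
[3] flags=1000 VC?T → r2=0xd0
[4] flags=0000 → (cmp)
[5] flags=0000 PL?T → r0=0xd9
[6] flags=0000 CS?F → skip
[7] flags=1010 → (cmp)
[8] flags=1010 LE?T → r3=0x2a
[9] flags=1010 LE?T → r0=0x8d
[10] flags=1010 HI?T → r0=0x5c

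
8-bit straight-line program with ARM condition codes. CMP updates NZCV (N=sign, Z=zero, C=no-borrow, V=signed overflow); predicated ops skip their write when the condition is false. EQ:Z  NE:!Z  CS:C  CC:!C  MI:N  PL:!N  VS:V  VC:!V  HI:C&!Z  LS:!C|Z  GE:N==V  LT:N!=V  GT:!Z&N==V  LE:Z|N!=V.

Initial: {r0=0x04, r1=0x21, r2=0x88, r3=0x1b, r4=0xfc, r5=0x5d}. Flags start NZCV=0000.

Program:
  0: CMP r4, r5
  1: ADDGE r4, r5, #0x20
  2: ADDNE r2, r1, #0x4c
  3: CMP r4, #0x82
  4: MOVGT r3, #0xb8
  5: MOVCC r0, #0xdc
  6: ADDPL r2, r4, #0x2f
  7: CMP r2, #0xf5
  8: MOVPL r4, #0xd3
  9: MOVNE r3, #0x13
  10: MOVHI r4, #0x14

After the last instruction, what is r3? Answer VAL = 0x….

VAL = 0x13

[0] flags=1010 → (cmp)
[1] flags=1010 GE?F → skip
[2] flags=1010 NE?T → r2=0x6d
[3] flags=0010 → (cmp)
[4] flags=0010 GT?T → r3=0xb8
[5] flags=0010 CC?F → skip
[6] flags=0010 PL?T → r2=0x2b
[7] flags=0000 → (cmp)
[8] flags=0000 PL?T → r4=0xd3
[9] flags=0000 NE?T → r3=0x13
[10] flags=0000 HI?F → skip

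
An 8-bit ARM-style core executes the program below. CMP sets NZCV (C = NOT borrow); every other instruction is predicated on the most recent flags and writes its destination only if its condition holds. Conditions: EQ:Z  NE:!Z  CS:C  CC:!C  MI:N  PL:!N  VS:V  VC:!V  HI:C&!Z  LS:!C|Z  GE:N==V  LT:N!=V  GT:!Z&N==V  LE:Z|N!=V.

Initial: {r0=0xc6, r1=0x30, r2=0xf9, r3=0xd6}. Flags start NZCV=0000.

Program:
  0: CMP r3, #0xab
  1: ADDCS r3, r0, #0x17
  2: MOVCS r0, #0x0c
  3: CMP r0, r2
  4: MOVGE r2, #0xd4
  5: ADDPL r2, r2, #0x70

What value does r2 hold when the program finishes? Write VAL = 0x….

0: ✓ CMP  NZCV=0010
1: ✓ ADDCS  r3←0xdd
2: ✓ MOVCS  r0←0x0c
3: ✓ CMP  NZCV=0000
4: ✓ MOVGE  r2←0xd4
5: ✓ ADDPL  r2←0x44

VAL = 0x44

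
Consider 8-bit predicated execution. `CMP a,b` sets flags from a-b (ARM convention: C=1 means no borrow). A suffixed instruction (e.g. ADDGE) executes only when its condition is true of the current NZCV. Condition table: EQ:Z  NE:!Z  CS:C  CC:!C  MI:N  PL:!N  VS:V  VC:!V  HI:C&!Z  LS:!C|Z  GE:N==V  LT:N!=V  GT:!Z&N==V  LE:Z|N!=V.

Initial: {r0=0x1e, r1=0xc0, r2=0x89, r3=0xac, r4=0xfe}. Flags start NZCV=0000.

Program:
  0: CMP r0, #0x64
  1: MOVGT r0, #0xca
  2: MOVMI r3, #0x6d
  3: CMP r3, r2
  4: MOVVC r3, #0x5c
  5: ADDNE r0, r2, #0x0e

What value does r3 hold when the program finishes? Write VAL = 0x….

VAL = 0x6d

[0] flags=1000 → (cmp)
[1] flags=1000 GT?F → skip
[2] flags=1000 MI?T → r3=0x6d
[3] flags=1001 → (cmp)
[4] flags=1001 VC?F → skip
[5] flags=1001 NE?T → r0=0x97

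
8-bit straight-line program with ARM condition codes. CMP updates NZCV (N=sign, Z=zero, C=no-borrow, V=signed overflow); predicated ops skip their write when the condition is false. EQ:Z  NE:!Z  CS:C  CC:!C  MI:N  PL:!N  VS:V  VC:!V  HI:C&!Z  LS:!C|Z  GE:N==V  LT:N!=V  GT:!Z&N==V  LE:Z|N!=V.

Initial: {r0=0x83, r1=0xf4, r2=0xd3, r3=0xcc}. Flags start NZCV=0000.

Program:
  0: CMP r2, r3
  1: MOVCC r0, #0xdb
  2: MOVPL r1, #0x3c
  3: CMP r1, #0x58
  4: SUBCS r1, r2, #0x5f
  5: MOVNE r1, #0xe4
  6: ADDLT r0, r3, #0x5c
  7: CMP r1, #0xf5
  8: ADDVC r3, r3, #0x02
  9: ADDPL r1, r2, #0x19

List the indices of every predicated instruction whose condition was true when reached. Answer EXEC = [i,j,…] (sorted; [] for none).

EXEC = [2,5,6,8]

[0] flags=0010 → (cmp)
[1] flags=0010 CC?F → skip
[2] flags=0010 PL?T → r1=0x3c
[3] flags=1000 → (cmp)
[4] flags=1000 CS?F → skip
[5] flags=1000 NE?T → r1=0xe4
[6] flags=1000 LT?T → r0=0x28
[7] flags=1000 → (cmp)
[8] flags=1000 VC?T → r3=0xce
[9] flags=1000 PL?F → skip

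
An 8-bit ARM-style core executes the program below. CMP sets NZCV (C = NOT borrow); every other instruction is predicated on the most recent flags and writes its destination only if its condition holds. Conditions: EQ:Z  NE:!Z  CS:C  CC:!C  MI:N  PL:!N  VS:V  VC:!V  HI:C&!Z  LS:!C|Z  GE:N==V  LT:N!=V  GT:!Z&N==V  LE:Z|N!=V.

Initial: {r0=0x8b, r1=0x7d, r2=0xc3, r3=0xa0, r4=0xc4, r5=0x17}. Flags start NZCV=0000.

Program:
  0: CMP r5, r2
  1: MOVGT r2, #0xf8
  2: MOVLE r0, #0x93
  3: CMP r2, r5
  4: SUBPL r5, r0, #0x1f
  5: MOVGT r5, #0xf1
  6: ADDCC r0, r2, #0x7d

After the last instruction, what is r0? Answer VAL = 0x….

VAL = 0x8b

0: ✓ CMP  NZCV=0000
1: ✓ MOVGT  r2←0xf8
2: · MOVLE
3: ✓ CMP  NZCV=1010
4: · SUBPL
5: · MOVGT
6: · ADDCC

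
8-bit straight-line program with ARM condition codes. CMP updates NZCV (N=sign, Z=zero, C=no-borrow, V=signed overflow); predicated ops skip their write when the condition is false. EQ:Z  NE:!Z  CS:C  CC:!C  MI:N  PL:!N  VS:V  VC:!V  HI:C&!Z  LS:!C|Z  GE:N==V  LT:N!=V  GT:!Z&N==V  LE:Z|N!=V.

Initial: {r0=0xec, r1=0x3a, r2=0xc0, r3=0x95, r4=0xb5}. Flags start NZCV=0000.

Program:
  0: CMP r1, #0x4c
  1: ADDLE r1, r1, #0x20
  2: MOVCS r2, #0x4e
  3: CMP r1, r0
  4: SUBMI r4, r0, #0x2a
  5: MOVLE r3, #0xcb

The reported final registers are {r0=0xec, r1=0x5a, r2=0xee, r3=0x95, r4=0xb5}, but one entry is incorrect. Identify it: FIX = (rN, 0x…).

0: ✓ CMP  NZCV=1000
1: ✓ ADDLE  r1←0x5a
2: · MOVCS
3: ✓ CMP  NZCV=0000
4: · SUBMI
5: · MOVLE

FIX = (r2, 0xc0)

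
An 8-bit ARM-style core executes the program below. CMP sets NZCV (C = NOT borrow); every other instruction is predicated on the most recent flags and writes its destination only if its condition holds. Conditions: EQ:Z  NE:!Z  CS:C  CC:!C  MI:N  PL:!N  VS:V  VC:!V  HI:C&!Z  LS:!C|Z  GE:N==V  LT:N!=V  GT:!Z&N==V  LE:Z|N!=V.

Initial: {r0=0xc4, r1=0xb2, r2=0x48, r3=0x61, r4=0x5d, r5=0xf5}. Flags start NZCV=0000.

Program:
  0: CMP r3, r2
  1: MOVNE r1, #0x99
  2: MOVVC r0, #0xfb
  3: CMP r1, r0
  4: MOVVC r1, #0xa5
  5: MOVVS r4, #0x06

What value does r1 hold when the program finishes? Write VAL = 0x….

VAL = 0xa5

0: ✓ CMP  NZCV=0010
1: ✓ MOVNE  r1←0x99
2: ✓ MOVVC  r0←0xfb
3: ✓ CMP  NZCV=1000
4: ✓ MOVVC  r1←0xa5
5: · MOVVS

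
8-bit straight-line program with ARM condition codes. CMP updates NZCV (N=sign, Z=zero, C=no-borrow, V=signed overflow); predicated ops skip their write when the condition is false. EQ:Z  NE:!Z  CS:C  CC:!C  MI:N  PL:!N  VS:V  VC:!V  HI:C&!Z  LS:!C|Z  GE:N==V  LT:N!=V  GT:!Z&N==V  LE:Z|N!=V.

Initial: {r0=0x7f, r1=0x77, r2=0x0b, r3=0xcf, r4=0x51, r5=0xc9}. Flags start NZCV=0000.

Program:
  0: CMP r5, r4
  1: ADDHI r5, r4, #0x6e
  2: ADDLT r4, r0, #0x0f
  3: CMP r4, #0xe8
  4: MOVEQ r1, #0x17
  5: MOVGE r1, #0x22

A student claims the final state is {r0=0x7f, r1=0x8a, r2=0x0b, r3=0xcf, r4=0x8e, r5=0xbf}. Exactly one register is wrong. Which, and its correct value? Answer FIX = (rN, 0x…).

FIX = (r1, 0x77)

0: ✓ CMP  NZCV=0011
1: ✓ ADDHI  r5←0xbf
2: ✓ ADDLT  r4←0x8e
3: ✓ CMP  NZCV=1000
4: · MOVEQ
5: · MOVGE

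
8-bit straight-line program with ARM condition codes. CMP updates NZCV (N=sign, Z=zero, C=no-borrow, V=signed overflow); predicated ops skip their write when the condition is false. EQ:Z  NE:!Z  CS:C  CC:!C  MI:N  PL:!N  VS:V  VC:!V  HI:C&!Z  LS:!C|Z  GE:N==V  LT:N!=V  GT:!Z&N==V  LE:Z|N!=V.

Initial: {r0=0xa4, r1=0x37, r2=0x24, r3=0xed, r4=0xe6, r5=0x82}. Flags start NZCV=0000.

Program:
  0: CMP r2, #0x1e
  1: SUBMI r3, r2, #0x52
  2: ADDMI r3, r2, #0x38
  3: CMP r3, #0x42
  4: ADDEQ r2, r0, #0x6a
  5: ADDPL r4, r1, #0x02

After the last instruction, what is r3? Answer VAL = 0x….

0: ✓ CMP  NZCV=0010
1: · SUBMI
2: · ADDMI
3: ✓ CMP  NZCV=1010
4: · ADDEQ
5: · ADDPL

VAL = 0xed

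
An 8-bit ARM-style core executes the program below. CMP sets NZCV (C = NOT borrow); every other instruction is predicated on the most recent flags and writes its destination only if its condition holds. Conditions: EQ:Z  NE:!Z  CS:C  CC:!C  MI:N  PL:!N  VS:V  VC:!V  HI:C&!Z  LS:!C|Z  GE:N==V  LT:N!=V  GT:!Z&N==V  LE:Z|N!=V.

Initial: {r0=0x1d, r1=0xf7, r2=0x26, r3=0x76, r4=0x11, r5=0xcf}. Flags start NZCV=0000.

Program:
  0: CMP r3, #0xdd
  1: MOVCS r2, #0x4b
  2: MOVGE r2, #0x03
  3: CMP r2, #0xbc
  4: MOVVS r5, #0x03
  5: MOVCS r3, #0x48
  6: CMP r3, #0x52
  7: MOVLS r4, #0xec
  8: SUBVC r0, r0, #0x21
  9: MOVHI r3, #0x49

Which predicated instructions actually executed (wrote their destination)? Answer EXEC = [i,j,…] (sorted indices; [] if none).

EXEC = [2,8,9]

[0] flags=1001 → (cmp)
[1] flags=1001 CS?F → skip
[2] flags=1001 GE?T → r2=0x03
[3] flags=0000 → (cmp)
[4] flags=0000 VS?F → skip
[5] flags=0000 CS?F → skip
[6] flags=0010 → (cmp)
[7] flags=0010 LS?F → skip
[8] flags=0010 VC?T → r0=0xfc
[9] flags=0010 HI?T → r3=0x49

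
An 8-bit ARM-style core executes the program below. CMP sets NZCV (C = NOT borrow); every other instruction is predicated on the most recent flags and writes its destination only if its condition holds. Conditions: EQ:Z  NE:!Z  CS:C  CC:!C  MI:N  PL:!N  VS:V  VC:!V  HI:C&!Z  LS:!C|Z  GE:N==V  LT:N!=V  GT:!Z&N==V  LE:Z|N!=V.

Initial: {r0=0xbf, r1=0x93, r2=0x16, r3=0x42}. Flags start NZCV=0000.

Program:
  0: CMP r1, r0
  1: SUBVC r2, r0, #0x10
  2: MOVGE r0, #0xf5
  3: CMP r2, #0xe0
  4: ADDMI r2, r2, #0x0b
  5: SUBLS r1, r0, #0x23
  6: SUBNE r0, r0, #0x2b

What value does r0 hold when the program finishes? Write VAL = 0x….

0: ✓ CMP  NZCV=1000
1: ✓ SUBVC  r2←0xaf
2: · MOVGE
3: ✓ CMP  NZCV=1000
4: ✓ ADDMI  r2←0xba
5: ✓ SUBLS  r1←0x9c
6: ✓ SUBNE  r0←0x94

VAL = 0x94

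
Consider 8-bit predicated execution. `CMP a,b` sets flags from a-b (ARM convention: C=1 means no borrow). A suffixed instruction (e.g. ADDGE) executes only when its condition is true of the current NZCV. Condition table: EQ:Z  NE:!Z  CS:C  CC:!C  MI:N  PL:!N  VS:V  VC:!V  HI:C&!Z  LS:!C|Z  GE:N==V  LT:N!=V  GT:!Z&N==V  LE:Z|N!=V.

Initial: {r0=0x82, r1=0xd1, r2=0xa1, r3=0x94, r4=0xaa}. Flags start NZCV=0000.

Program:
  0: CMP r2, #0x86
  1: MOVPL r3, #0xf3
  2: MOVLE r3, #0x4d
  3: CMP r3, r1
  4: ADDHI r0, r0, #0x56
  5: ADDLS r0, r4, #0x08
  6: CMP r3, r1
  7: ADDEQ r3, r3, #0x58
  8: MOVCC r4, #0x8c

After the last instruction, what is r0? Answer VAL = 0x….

[0] flags=0010 → (cmp)
[1] flags=0010 PL?T → r3=0xf3
[2] flags=0010 LE?F → skip
[3] flags=0010 → (cmp)
[4] flags=0010 HI?T → r0=0xd8
[5] flags=0010 LS?F → skip
[6] flags=0010 → (cmp)
[7] flags=0010 EQ?F → skip
[8] flags=0010 CC?F → skip

VAL = 0xd8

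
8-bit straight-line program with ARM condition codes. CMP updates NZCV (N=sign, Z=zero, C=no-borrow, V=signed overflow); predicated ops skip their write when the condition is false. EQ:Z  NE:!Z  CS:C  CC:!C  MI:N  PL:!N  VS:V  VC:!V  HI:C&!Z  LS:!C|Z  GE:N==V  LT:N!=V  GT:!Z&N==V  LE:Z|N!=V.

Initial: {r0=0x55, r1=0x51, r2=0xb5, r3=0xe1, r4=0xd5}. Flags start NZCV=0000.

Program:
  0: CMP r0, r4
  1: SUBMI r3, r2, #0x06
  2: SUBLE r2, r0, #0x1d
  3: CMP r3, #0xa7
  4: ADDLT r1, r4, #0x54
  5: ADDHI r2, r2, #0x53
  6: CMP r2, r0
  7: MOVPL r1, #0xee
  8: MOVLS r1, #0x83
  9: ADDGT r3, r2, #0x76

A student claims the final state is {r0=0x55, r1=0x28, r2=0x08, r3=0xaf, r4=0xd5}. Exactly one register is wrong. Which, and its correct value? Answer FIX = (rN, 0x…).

0: ✓ CMP  NZCV=1001
1: ✓ SUBMI  r3←0xaf
2: · SUBLE
3: ✓ CMP  NZCV=0010
4: · ADDLT
5: ✓ ADDHI  r2←0x08
6: ✓ CMP  NZCV=1000
7: · MOVPL
8: ✓ MOVLS  r1←0x83
9: · ADDGT

FIX = (r1, 0x83)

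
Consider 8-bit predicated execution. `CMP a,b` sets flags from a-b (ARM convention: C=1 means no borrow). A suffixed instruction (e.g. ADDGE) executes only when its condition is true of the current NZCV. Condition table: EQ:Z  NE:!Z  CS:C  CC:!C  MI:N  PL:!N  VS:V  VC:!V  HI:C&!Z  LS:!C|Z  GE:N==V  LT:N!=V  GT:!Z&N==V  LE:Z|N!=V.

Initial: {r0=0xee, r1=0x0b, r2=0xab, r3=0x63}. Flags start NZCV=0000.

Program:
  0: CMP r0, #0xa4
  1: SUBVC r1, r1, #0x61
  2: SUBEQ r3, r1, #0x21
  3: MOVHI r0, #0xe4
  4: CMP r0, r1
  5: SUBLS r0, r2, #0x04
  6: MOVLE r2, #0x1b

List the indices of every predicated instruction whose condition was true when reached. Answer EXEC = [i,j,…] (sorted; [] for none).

[0] flags=0010 → (cmp)
[1] flags=0010 VC?T → r1=0xaa
[2] flags=0010 EQ?F → skip
[3] flags=0010 HI?T → r0=0xe4
[4] flags=0010 → (cmp)
[5] flags=0010 LS?F → skip
[6] flags=0010 LE?F → skip

EXEC = [1,3]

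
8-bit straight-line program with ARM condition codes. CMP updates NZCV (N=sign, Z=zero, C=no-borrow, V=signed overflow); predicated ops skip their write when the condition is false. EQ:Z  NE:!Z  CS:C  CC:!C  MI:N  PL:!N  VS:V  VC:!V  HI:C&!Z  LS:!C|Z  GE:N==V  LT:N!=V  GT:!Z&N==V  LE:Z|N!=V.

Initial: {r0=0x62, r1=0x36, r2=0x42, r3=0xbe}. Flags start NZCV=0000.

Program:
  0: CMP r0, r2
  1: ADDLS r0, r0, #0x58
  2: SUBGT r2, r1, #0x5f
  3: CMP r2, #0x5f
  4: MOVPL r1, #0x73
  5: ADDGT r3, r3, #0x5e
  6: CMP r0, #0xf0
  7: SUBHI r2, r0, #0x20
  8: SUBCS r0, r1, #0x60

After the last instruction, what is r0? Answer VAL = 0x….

[0] flags=0010 → (cmp)
[1] flags=0010 LS?F → skip
[2] flags=0010 GT?T → r2=0xd7
[3] flags=0011 → (cmp)
[4] flags=0011 PL?T → r1=0x73
[5] flags=0011 GT?F → skip
[6] flags=0000 → (cmp)
[7] flags=0000 HI?F → skip
[8] flags=0000 CS?F → skip

VAL = 0x62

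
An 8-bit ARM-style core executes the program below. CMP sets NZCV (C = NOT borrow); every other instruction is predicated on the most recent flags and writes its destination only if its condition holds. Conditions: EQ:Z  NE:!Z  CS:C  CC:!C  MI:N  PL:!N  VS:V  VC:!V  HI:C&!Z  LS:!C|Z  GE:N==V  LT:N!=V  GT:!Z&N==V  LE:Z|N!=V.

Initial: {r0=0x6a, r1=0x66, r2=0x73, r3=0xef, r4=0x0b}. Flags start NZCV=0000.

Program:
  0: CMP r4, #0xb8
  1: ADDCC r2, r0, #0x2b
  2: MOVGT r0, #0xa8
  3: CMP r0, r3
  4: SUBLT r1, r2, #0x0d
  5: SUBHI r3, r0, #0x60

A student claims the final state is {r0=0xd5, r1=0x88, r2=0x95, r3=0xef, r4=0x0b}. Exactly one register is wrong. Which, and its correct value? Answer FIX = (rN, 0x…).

FIX = (r0, 0xa8)

0: ✓ CMP  NZCV=0000
1: ✓ ADDCC  r2←0x95
2: ✓ MOVGT  r0←0xa8
3: ✓ CMP  NZCV=1000
4: ✓ SUBLT  r1←0x88
5: · SUBHI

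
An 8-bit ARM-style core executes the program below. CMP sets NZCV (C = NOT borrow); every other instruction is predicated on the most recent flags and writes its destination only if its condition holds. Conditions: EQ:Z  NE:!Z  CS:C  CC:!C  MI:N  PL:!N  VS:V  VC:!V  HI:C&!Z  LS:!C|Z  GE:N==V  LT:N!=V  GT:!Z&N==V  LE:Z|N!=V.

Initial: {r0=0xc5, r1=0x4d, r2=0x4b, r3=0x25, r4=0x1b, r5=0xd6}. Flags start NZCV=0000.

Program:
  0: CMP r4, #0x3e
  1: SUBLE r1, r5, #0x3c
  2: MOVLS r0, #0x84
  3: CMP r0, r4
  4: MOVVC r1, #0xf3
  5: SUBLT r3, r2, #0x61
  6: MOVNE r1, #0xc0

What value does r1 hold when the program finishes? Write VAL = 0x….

VAL = 0xc0

[0] flags=1000 → (cmp)
[1] flags=1000 LE?T → r1=0x9a
[2] flags=1000 LS?T → r0=0x84
[3] flags=0011 → (cmp)
[4] flags=0011 VC?F → skip
[5] flags=0011 LT?T → r3=0xea
[6] flags=0011 NE?T → r1=0xc0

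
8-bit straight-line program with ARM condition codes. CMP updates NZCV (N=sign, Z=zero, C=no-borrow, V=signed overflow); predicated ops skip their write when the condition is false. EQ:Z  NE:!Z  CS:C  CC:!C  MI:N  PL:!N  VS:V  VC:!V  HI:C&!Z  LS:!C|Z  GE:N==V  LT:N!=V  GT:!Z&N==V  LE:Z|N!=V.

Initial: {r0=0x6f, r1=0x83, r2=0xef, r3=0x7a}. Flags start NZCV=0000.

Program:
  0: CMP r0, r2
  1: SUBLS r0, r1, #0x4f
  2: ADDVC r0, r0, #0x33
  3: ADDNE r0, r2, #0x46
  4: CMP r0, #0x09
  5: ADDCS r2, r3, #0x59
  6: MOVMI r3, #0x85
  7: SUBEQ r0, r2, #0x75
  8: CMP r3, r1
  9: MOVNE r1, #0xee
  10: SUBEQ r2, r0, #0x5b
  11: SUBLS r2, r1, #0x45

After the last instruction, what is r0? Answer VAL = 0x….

0: ✓ CMP  NZCV=1001
1: ✓ SUBLS  r0←0x34
2: · ADDVC
3: ✓ ADDNE  r0←0x35
4: ✓ CMP  NZCV=0010
5: ✓ ADDCS  r2←0xd3
6: · MOVMI
7: · SUBEQ
8: ✓ CMP  NZCV=1001
9: ✓ MOVNE  r1←0xee
10: · SUBEQ
11: ✓ SUBLS  r2←0xa9

VAL = 0x35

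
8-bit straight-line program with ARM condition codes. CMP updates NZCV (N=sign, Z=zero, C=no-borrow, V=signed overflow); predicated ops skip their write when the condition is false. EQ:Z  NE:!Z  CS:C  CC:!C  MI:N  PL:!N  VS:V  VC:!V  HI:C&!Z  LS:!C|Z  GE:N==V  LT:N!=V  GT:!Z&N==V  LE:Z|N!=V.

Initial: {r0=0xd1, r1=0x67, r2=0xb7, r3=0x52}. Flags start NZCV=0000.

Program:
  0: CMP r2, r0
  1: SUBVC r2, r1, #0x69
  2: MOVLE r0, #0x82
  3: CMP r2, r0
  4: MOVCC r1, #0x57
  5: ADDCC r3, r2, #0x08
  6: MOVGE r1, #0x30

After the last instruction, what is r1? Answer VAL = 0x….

VAL = 0x30

0: ✓ CMP  NZCV=1000
1: ✓ SUBVC  r2←0xfe
2: ✓ MOVLE  r0←0x82
3: ✓ CMP  NZCV=0010
4: · MOVCC
5: · ADDCC
6: ✓ MOVGE  r1←0x30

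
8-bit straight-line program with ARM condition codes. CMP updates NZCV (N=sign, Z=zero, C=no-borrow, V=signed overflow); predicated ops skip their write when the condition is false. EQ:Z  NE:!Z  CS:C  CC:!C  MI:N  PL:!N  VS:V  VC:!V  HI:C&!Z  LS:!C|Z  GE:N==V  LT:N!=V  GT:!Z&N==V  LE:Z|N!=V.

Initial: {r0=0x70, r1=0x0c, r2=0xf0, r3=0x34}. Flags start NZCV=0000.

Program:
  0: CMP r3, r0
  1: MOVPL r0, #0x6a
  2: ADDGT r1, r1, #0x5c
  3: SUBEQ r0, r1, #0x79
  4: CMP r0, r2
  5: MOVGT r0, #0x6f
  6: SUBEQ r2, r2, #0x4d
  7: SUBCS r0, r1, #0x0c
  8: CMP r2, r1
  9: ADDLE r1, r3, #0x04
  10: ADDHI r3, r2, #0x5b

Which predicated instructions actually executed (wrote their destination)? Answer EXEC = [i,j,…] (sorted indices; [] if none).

EXEC = [5,9,10]

[0] flags=1000 → (cmp)
[1] flags=1000 PL?F → skip
[2] flags=1000 GT?F → skip
[3] flags=1000 EQ?F → skip
[4] flags=1001 → (cmp)
[5] flags=1001 GT?T → r0=0x6f
[6] flags=1001 EQ?F → skip
[7] flags=1001 CS?F → skip
[8] flags=1010 → (cmp)
[9] flags=1010 LE?T → r1=0x38
[10] flags=1010 HI?T → r3=0x4b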